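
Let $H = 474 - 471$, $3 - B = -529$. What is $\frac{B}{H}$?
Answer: $\frac{532}{3} \approx 177.33$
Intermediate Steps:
$B = 532$ ($B = 3 - -529 = 3 + 529 = 532$)
$H = 3$
$\frac{B}{H} = \frac{532}{3}$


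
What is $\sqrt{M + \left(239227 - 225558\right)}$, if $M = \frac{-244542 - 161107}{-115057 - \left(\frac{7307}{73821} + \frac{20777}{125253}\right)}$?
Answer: $\frac{7 \sqrt{35089272928733347766584708340122}}{354618061731743} \approx 116.93$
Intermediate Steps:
$M = \frac{1250251014525579}{354618061731743}$ ($M = - \frac{405649}{-115057 - \frac{816334196}{3082100571}} = - \frac{405649}{- \frac{354618061731743}{3082100571}} = \left(-405649\right) \left(- \frac{3082100571}{354618061731743}\right) = \frac{1250251014525579}{354618061731743} \approx 3.5256$)
$\sqrt{M + \left(239227 - 225558\right)} = \sqrt{\frac{1250251014525579}{354618061731743} + \left(239227 - 225558\right)} = \sqrt{\frac{1250251014525579}{354618061731743} + 13669} = \sqrt{\frac{4848524536825720646}{354618061731743}} = \frac{7 \sqrt{35089272928733347766584708340122}}{354618061731743}$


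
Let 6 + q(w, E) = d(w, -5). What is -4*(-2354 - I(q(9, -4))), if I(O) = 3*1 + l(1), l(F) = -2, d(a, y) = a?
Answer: 9420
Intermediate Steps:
q(w, E) = -6 + w
I(O) = 1 (I(O) = 3*1 - 2 = 3 - 2 = 1)
-4*(-2354 - I(q(9, -4))) = -4*(-2354 - 1*1) = -4*(-2354 - 1) = -4*(-2355) = 9420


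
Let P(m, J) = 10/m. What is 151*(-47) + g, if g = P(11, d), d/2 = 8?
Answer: -78057/11 ≈ -7096.1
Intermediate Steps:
d = 16 (d = 2*8 = 16)
g = 10/11 ≈ 0.90909
151*(-47) + g = 151*(-47) + 10/11 = -7097 + 10/11 = -78057/11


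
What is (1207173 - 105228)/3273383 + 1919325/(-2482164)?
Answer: -7254555455/16615692108 ≈ -0.43661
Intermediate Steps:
(1207173 - 105228)/3273383 + 1919325/(-2482164) = 1101945*(1/3273383) + 1919325*(-1/2482164) = 1101945/3273383 - 3925/5076 = -7254555455/16615692108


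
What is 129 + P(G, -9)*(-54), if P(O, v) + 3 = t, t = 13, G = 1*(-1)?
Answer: -411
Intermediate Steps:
G = -1
P(O, v) = 10 (P(O, v) = -3 + 13 = 10)
129 + P(G, -9)*(-54) = 129 + 10*(-54) = 129 - 540 = -411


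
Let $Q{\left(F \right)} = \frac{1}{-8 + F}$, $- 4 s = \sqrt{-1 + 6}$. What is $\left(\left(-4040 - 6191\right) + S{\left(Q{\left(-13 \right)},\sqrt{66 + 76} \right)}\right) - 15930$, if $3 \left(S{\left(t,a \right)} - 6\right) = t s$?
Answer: $-26155 + \frac{\sqrt{5}}{252} \approx -26155.0$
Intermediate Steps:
$s = - \frac{\sqrt{5}}{4}$ ($s = - \frac{\sqrt{-1 + 6}}{4} = - \frac{\sqrt{5}}{4} \approx -0.55902$)
$S{\left(t,a \right)} = 6 - \frac{t \sqrt{5}}{12}$ ($S{\left(t,a \right)} = 6 + \frac{t \left(- \frac{\sqrt{5}}{4}\right)}{3} = 6 + \frac{\left(- \frac{1}{4}\right) t \sqrt{5}}{3} = 6 - \frac{t \sqrt{5}}{12}$)
$\left(\left(-4040 - 6191\right) + S{\left(Q{\left(-13 \right)},\sqrt{66 + 76} \right)}\right) - 15930 = \left(\left(-4040 - 6191\right) + \left(6 - \frac{\sqrt{5}}{12 \left(-8 - 13\right)}\right)\right) - 15930 = \left(\left(-4040 - 6191\right) + \left(6 - \frac{\sqrt{5}}{12 \left(-21\right)}\right)\right) - 15930 = \left(-10231 + \left(6 - - \frac{\sqrt{5}}{252}\right)\right) - 15930 = \left(-10231 + \left(6 + \frac{\sqrt{5}}{252}\right)\right) - 15930 = \left(-10225 + \frac{\sqrt{5}}{252}\right) - 15930 = -26155 + \frac{\sqrt{5}}{252}$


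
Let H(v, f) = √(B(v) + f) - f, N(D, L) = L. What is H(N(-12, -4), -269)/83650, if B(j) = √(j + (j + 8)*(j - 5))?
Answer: 269/83650 + √(-269 + 2*I*√10)/83650 ≈ 0.0032181 + 0.00019608*I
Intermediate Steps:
B(j) = √(j + (-5 + j)*(8 + j)) (B(j) = √(j + (8 + j)*(-5 + j)) = √(j + (-5 + j)*(8 + j)))
H(v, f) = √(f + √(-40 + v² + 4*v)) - f (H(v, f) = √(√(-40 + v² + 4*v) + f) - f = √(f + √(-40 + v² + 4*v)) - f)
H(N(-12, -4), -269)/83650 = (√(-269 + √(-40 + (-4)² + 4*(-4))) - 1*(-269))/83650 = (√(-269 + √(-40 + 16 - 16)) + 269)*(1/83650) = (√(-269 + √(-40)) + 269)*(1/83650) = (√(-269 + 2*I*√10) + 269)*(1/83650) = (269 + √(-269 + 2*I*√10))*(1/83650) = 269/83650 + √(-269 + 2*I*√10)/83650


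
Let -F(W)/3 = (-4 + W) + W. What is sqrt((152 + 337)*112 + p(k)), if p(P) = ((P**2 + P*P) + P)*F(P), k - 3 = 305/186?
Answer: sqrt(448935707558)/2883 ≈ 232.41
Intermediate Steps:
F(W) = 12 - 6*W (F(W) = -3*((-4 + W) + W) = -3*(-4 + 2*W) = 12 - 6*W)
k = 863/186 (k = 3 + 305/186 = 863/186 ≈ 4.6398)
p(P) = (12 - 6*P)*(P + 2*P**2) (p(P) = ((P**2 + P*P) + P)*(12 - 6*P) = ((P**2 + P**2) + P)*(12 - 6*P) = (2*P**2 + P)*(12 - 6*P) = (P + 2*P**2)*(12 - 6*P) = (12 - 6*P)*(P + 2*P**2))
sqrt((152 + 337)*112 + p(k)) = sqrt((152 + 337)*112 - 6*863/186*(1 + 2*(863/186))*(-2 + 863/186)) = sqrt(489*112 - 6*863/186*(1 + 863/93)*491/186) = sqrt(54768 - 6*863/186*956/93*491/186) = sqrt(54768 - 202544374/268119) = sqrt(14481797018/268119) = sqrt(448935707558)/2883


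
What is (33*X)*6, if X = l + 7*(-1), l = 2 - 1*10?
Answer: -2970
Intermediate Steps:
l = -8 (l = 2 - 10 = -8)
X = -15 (X = -8 + 7*(-1) = -8 - 7 = -15)
(33*X)*6 = (33*(-15))*6 = -495*6 = -2970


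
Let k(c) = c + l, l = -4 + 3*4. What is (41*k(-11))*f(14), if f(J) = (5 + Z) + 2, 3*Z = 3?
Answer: -984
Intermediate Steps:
Z = 1 (Z = (⅓)*3 = 1)
l = 8 (l = -4 + 12 = 8)
f(J) = 8 (f(J) = (5 + 1) + 2 = 6 + 2 = 8)
k(c) = 8 + c (k(c) = c + 8 = 8 + c)
(41*k(-11))*f(14) = (41*(8 - 11))*8 = (41*(-3))*8 = -123*8 = -984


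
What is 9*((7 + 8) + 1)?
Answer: 144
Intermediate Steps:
9*((7 + 8) + 1) = 9*(15 + 1) = 9*16 = 144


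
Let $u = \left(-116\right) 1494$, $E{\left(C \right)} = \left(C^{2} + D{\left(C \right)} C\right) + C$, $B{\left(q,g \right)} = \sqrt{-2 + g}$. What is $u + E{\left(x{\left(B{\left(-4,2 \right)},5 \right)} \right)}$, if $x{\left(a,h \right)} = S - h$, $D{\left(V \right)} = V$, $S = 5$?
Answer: $-173304$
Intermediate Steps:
$x{\left(a,h \right)} = 5 - h$
$E{\left(C \right)} = C + 2 C^{2}$ ($E{\left(C \right)} = \left(C^{2} + C C\right) + C = \left(C^{2} + C^{2}\right) + C = 2 C^{2} + C = C + 2 C^{2}$)
$u = -173304$
$u + E{\left(x{\left(B{\left(-4,2 \right)},5 \right)} \right)} = -173304 + \left(5 - 5\right) \left(1 + 2 \left(5 - 5\right)\right) = -173304 + 0 \left(1 + 2 \cdot 0\right) = -173304 + 0 \left(1 + 0\right) = -173304 + 0 \cdot 1 = -173304 + 0 = -173304$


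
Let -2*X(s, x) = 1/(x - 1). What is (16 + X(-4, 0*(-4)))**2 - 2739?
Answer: -9867/4 ≈ -2466.8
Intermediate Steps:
X(s, x) = -1/(2*(-1 + x)) (X(s, x) = -1/(2*(x - 1)) = -1/(2*(-1 + x)))
(16 + X(-4, 0*(-4)))**2 - 2739 = (16 - 1/(-2 + 2*(0*(-4))))**2 - 2739 = (16 - 1/(-2 + 2*0))**2 - 2739 = (16 - 1/(-2 + 0))**2 - 2739 = (16 - 1/(-2))**2 - 2739 = (16 - 1*(-1/2))**2 - 2739 = (16 + 1/2)**2 - 2739 = (33/2)**2 - 2739 = 1089/4 - 2739 = -9867/4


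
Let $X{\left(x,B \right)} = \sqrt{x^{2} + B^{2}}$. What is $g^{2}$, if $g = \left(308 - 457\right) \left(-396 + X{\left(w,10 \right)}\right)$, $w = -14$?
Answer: $3488043512 - 35166384 \sqrt{74} \approx 3.1855 \cdot 10^{9}$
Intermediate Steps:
$X{\left(x,B \right)} = \sqrt{B^{2} + x^{2}}$
$g = 59004 - 298 \sqrt{74}$ ($g = \left(308 - 457\right) \left(-396 + \sqrt{10^{2} + \left(-14\right)^{2}}\right) = - 149 \left(-396 + \sqrt{100 + 196}\right) = - 149 \left(-396 + \sqrt{296}\right) = - 149 \left(-396 + 2 \sqrt{74}\right) = 59004 - 298 \sqrt{74} \approx 56441.0$)
$g^{2} = \left(59004 - 298 \sqrt{74}\right)^{2}$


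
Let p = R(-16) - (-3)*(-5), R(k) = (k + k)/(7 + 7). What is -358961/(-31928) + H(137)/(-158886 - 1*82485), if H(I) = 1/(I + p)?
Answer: 2792563295057/248386206744 ≈ 11.243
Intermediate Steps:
R(k) = k/7 (R(k) = (2*k)/14 = (2*k)*(1/14) = k/7)
p = -121/7 (p = (1/7)*(-16) - (-3)*(-5) = -16/7 - 1*15 = -16/7 - 15 = -121/7 ≈ -17.286)
H(I) = 1/(-121/7 + I) (H(I) = 1/(I - 121/7) = 1/(-121/7 + I))
-358961/(-31928) + H(137)/(-158886 - 1*82485) = -358961/(-31928) + (7/(-121 + 7*137))/(-158886 - 1*82485) = -358961*(-1/31928) + (7/(-121 + 959))/(-158886 - 82485) = 358961/31928 + (7/838)/(-241371) = 358961/31928 + (7*(1/838))*(-1/241371) = 358961/31928 + (7/838)*(-1/241371) = 358961/31928 - 7/202268898 = 2792563295057/248386206744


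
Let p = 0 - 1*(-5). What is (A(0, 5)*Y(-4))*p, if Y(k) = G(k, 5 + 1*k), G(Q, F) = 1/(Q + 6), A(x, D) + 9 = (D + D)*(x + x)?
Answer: -45/2 ≈ -22.500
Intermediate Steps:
p = 5 (p = 0 + 5 = 5)
A(x, D) = -9 + 4*D*x (A(x, D) = -9 + (D + D)*(x + x) = -9 + (2*D)*(2*x) = -9 + 4*D*x)
G(Q, F) = 1/(6 + Q)
Y(k) = 1/(6 + k)
(A(0, 5)*Y(-4))*p = ((-9 + 4*5*0)/(6 - 4))*5 = ((-9 + 0)/2)*5 = -9*½*5 = -9/2*5 = -45/2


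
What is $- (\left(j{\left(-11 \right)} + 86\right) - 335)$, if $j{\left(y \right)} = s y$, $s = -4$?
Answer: $205$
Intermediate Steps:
$j{\left(y \right)} = - 4 y$
$- (\left(j{\left(-11 \right)} + 86\right) - 335) = - (\left(\left(-4\right) \left(-11\right) + 86\right) - 335) = - (\left(44 + 86\right) - 335) = - (130 - 335) = \left(-1\right) \left(-205\right) = 205$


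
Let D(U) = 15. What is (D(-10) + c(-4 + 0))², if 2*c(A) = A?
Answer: 169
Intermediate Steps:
c(A) = A/2
(D(-10) + c(-4 + 0))² = (15 + (-4 + 0)/2)² = (15 + (½)*(-4))² = (15 - 2)² = 13² = 169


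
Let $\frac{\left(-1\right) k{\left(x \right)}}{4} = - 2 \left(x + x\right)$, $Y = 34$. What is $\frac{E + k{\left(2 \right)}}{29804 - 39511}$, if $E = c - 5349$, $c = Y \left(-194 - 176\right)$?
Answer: $\frac{17897}{9707} \approx 1.8437$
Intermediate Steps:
$c = -12580$ ($c = 34 \left(-194 - 176\right) = 34 \left(-370\right) = -12580$)
$k{\left(x \right)} = 16 x$ ($k{\left(x \right)} = - 4 \left(- 2 \left(x + x\right)\right) = - 4 \left(- 2 \cdot 2 x\right) = - 4 \left(- 4 x\right) = 16 x$)
$E = -17929$ ($E = -12580 - 5349 = -17929$)
$\frac{E + k{\left(2 \right)}}{29804 - 39511} = \frac{-17929 + 16 \cdot 2}{29804 - 39511} = \frac{-17929 + 32}{-9707} = \left(-17897\right) \left(- \frac{1}{9707}\right) = \frac{17897}{9707}$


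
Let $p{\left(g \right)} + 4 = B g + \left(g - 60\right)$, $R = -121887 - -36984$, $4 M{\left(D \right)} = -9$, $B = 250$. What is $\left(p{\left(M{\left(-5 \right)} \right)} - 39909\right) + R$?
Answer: $- \frac{501763}{4} \approx -1.2544 \cdot 10^{5}$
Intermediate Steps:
$M{\left(D \right)} = - \frac{9}{4}$ ($M{\left(D \right)} = \frac{1}{4} \left(-9\right) = - \frac{9}{4}$)
$R = -84903$ ($R = -121887 + 36984 = -84903$)
$p{\left(g \right)} = -64 + 251 g$ ($p{\left(g \right)} = -4 + \left(250 g + \left(g - 60\right)\right) = -4 + \left(250 g + \left(-60 + g\right)\right) = -4 + \left(-60 + 251 g\right) = -64 + 251 g$)
$\left(p{\left(M{\left(-5 \right)} \right)} - 39909\right) + R = \left(\left(-64 + 251 \left(- \frac{9}{4}\right)\right) - 39909\right) - 84903 = \left(\left(-64 - \frac{2259}{4}\right) - 39909\right) - 84903 = \left(- \frac{2515}{4} - 39909\right) - 84903 = - \frac{162151}{4} - 84903 = - \frac{501763}{4}$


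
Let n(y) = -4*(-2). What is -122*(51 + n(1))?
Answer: -7198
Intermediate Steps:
n(y) = 8
-122*(51 + n(1)) = -122*(51 + 8) = -122*59 = -7198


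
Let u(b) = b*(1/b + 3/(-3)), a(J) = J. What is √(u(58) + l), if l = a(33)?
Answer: 2*I*√6 ≈ 4.899*I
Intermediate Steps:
l = 33
u(b) = b*(-1 + 1/b) (u(b) = b*(1/b + 3*(-⅓)) = b*(1/b - 1) = b*(-1 + 1/b))
√(u(58) + l) = √((1 - 1*58) + 33) = √((1 - 58) + 33) = √(-57 + 33) = √(-24) = 2*I*√6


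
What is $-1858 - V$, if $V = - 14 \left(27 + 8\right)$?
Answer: $-1368$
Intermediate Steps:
$V = -490$ ($V = \left(-14\right) 35 = -490$)
$-1858 - V = -1858 - -490 = -1858 + 490 = -1368$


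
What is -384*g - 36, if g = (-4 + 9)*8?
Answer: -15396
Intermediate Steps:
g = 40 (g = 5*8 = 40)
-384*g - 36 = -384*40 - 36 = -15360 - 36 = -15396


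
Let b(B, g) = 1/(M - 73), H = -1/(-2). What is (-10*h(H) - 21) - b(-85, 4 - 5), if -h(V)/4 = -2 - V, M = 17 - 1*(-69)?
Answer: -1574/13 ≈ -121.08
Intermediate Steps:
H = ½ (H = -1*(-½) = ½ ≈ 0.50000)
M = 86 (M = 17 + 69 = 86)
b(B, g) = 1/13 (b(B, g) = 1/(86 - 73) = 1/13)
h(V) = 8 + 4*V (h(V) = -4*(-2 - V) = 8 + 4*V)
(-10*h(H) - 21) - b(-85, 4 - 5) = (-10*(8 + 4*(½)) - 21) - 1*1/13 = (-10*(8 + 2) - 21) - 1/13 = (-10*10 - 21) - 1/13 = (-100 - 21) - 1/13 = -121 - 1/13 = -1574/13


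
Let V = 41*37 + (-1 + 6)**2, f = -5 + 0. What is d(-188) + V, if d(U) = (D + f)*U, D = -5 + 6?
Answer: 2294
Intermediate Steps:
D = 1
f = -5
V = 1542 (V = 1517 + 5**2 = 1517 + 25 = 1542)
d(U) = -4*U (d(U) = (1 - 5)*U = -4*U)
d(-188) + V = -4*(-188) + 1542 = 752 + 1542 = 2294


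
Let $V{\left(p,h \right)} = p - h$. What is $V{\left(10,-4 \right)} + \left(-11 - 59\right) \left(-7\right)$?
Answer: $504$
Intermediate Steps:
$V{\left(10,-4 \right)} + \left(-11 - 59\right) \left(-7\right) = \left(10 - -4\right) + \left(-11 - 59\right) \left(-7\right) = \left(10 + 4\right) - -490 = 14 + 490 = 504$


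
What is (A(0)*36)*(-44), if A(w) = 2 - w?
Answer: -3168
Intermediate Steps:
(A(0)*36)*(-44) = ((2 - 1*0)*36)*(-44) = ((2 + 0)*36)*(-44) = (2*36)*(-44) = 72*(-44) = -3168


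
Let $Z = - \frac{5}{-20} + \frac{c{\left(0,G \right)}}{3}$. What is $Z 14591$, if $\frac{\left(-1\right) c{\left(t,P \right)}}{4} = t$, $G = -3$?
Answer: $\frac{14591}{4} \approx 3647.8$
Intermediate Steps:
$c{\left(t,P \right)} = - 4 t$
$Z = \frac{1}{4}$ ($Z = - \frac{5}{-20} + \frac{\left(-4\right) 0}{3} = \left(-5\right) \left(- \frac{1}{20}\right) + 0 \cdot \frac{1}{3} = \frac{1}{4} + 0 = \frac{1}{4} \approx 0.25$)
$Z 14591 = \frac{1}{4} \cdot 14591 = \frac{14591}{4}$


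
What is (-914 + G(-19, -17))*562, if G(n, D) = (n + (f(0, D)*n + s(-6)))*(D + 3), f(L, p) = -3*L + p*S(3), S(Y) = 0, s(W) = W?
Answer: -316968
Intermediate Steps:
f(L, p) = -3*L (f(L, p) = -3*L + p*0 = -3*L + 0 = -3*L)
G(n, D) = (-6 + n)*(3 + D) (G(n, D) = (n + ((-3*0)*n - 6))*(D + 3) = (n + (0*n - 6))*(3 + D) = (n + (0 - 6))*(3 + D) = (n - 6)*(3 + D) = (-6 + n)*(3 + D))
(-914 + G(-19, -17))*562 = (-914 + (-18 - 6*(-17) + 3*(-19) - 17*(-19)))*562 = (-914 + (-18 + 102 - 57 + 323))*562 = (-914 + 350)*562 = -564*562 = -316968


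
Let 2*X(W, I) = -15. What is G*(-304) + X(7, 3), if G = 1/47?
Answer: -1313/94 ≈ -13.968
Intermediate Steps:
G = 1/47 ≈ 0.021277
X(W, I) = -15/2 (X(W, I) = (½)*(-15) = -15/2)
G*(-304) + X(7, 3) = (1/47)*(-304) - 15/2 = -304/47 - 15/2 = -1313/94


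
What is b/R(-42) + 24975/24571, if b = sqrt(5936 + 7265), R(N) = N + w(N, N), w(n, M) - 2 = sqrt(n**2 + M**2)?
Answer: 24975/24571 + 5*sqrt(13201)/241 + 21*sqrt(26402)/964 ≈ 6.9398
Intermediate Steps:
w(n, M) = 2 + sqrt(M**2 + n**2) (w(n, M) = 2 + sqrt(n**2 + M**2) = 2 + sqrt(M**2 + n**2))
R(N) = 2 + N + sqrt(2)*sqrt(N**2) (R(N) = N + (2 + sqrt(N**2 + N**2)) = N + (2 + sqrt(2*N**2)) = N + (2 + sqrt(2)*sqrt(N**2)) = 2 + N + sqrt(2)*sqrt(N**2))
b = sqrt(13201) ≈ 114.90
b/R(-42) + 24975/24571 = sqrt(13201)/(2 - 42 + sqrt(2)*sqrt((-42)**2)) + 24975/24571 = sqrt(13201)/(2 - 42 + sqrt(2)*sqrt(1764)) + 24975*(1/24571) = sqrt(13201)/(2 - 42 + sqrt(2)*42) + 24975/24571 = sqrt(13201)/(2 - 42 + 42*sqrt(2)) + 24975/24571 = sqrt(13201)/(-40 + 42*sqrt(2)) + 24975/24571 = 24975/24571 + sqrt(13201)/(-40 + 42*sqrt(2))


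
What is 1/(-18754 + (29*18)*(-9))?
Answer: -1/23452 ≈ -4.2640e-5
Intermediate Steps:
1/(-18754 + (29*18)*(-9)) = 1/(-18754 + 522*(-9)) = 1/(-18754 - 4698) = 1/(-23452) = -1/23452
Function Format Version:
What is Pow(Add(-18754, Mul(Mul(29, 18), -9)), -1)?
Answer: Rational(-1, 23452) ≈ -4.2640e-5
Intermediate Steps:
Pow(Add(-18754, Mul(Mul(29, 18), -9)), -1) = Pow(Add(-18754, Mul(522, -9)), -1) = Pow(Add(-18754, -4698), -1) = Pow(-23452, -1) = Rational(-1, 23452)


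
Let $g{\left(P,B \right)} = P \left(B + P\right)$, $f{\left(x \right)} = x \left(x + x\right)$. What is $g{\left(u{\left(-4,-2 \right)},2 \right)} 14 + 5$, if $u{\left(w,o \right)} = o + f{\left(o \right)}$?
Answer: $677$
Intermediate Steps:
$f{\left(x \right)} = 2 x^{2}$ ($f{\left(x \right)} = x 2 x = 2 x^{2}$)
$u{\left(w,o \right)} = o + 2 o^{2}$
$g{\left(u{\left(-4,-2 \right)},2 \right)} 14 + 5 = - 2 \left(1 + 2 \left(-2\right)\right) \left(2 - 2 \left(1 + 2 \left(-2\right)\right)\right) 14 + 5 = - 2 \left(1 - 4\right) \left(2 - 2 \left(1 - 4\right)\right) 14 + 5 = \left(-2\right) \left(-3\right) \left(2 - -6\right) 14 + 5 = 6 \left(2 + 6\right) 14 + 5 = 6 \cdot 8 \cdot 14 + 5 = 48 \cdot 14 + 5 = 672 + 5 = 677$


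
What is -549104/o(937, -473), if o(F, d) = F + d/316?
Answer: -173516864/295619 ≈ -586.96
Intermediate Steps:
o(F, d) = F + d/316 (o(F, d) = F + d*(1/316) = F + d/316)
-549104/o(937, -473) = -549104/(937 + (1/316)*(-473)) = -549104/(937 - 473/316) = -549104/295619/316 = -549104*316/295619 = -173516864/295619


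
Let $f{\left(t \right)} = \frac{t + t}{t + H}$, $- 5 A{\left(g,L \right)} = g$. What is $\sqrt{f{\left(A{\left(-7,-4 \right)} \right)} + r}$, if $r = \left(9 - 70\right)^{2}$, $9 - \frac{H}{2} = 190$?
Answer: $\frac{\sqrt{12096235047}}{1803} \approx 61.0$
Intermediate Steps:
$H = -362$ ($H = 18 - 380 = -362$)
$A{\left(g,L \right)} = - \frac{g}{5}$
$f{\left(t \right)} = \frac{2 t}{-362 + t}$ ($f{\left(t \right)} = \frac{t + t}{t - 362} = \frac{2 t}{-362 + t}$)
$r = 3721$ ($r = \left(-61\right)^{2} = 3721$)
$\sqrt{f{\left(A{\left(-7,-4 \right)} \right)} + r} = \sqrt{\frac{2 \left(\left(- \frac{1}{5}\right) \left(-7\right)\right)}{-362 - - \frac{7}{5}} + 3721} = \sqrt{2 \cdot \frac{7}{5} \frac{1}{-362 + \frac{7}{5}} + 3721} = \sqrt{2 \cdot \frac{7}{5} \frac{1}{- \frac{1803}{5}} + 3721} = \sqrt{2 \cdot \frac{7}{5} \left(- \frac{5}{1803}\right) + 3721} = \sqrt{- \frac{14}{1803} + 3721} = \sqrt{\frac{6708949}{1803}} = \frac{\sqrt{12096235047}}{1803}$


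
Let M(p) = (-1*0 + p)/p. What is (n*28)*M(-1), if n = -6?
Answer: -168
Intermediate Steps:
M(p) = 1 (M(p) = (0 + p)/p = p/p = 1)
(n*28)*M(-1) = -6*28*1 = -168*1 = -168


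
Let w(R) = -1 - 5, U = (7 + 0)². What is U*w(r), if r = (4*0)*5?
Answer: -294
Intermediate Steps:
r = 0 (r = 0*5 = 0)
U = 49 (U = 7² = 49)
w(R) = -6
U*w(r) = 49*(-6) = -294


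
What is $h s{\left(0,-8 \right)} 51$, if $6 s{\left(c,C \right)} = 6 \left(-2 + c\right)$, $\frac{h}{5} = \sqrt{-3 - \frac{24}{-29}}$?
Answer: $- \frac{1530 i \sqrt{203}}{29} \approx - 751.69 i$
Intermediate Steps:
$h = \frac{15 i \sqrt{203}}{29}$ ($h = 5 \sqrt{-3 - \frac{24}{-29}} = 5 \sqrt{-3 - - \frac{24}{29}} = 5 \sqrt{-3 + \frac{24}{29}} = 5 \sqrt{- \frac{63}{29}} = 5 \frac{3 i \sqrt{203}}{29} = \frac{15 i \sqrt{203}}{29} \approx 7.3696 i$)
$s{\left(c,C \right)} = -2 + c$ ($s{\left(c,C \right)} = \frac{6 \left(-2 + c\right)}{6} = \frac{-12 + 6 c}{6} = -2 + c$)
$h s{\left(0,-8 \right)} 51 = \frac{15 i \sqrt{203}}{29} \left(-2 + 0\right) 51 = \frac{15 i \sqrt{203}}{29} \left(-2\right) 51 = - \frac{30 i \sqrt{203}}{29} \cdot 51 = - \frac{1530 i \sqrt{203}}{29}$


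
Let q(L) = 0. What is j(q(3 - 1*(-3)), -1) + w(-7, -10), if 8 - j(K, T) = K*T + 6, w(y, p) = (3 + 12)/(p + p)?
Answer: 5/4 ≈ 1.2500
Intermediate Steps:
w(y, p) = 15/(2*p) (w(y, p) = 15/((2*p)) = 15*(1/(2*p)) = 15/(2*p))
j(K, T) = 2 - K*T (j(K, T) = 8 - (K*T + 6) = 8 - (6 + K*T) = 8 + (-6 - K*T) = 2 - K*T)
j(q(3 - 1*(-3)), -1) + w(-7, -10) = (2 - 1*0*(-1)) + (15/2)/(-10) = (2 + 0) + (15/2)*(-⅒) = 2 - ¾ = 5/4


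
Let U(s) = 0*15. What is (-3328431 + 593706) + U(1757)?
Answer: -2734725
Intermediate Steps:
U(s) = 0
(-3328431 + 593706) + U(1757) = (-3328431 + 593706) + 0 = -2734725 + 0 = -2734725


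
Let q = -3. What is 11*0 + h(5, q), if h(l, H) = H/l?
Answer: -3/5 ≈ -0.60000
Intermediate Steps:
h(l, H) = H/l
11*0 + h(5, q) = 11*0 - 3/5 = 0 - 3*1/5 = 0 - 3/5 = -3/5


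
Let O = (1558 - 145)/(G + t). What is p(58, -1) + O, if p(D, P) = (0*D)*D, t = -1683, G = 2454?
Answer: 471/257 ≈ 1.8327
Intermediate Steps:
p(D, P) = 0 (p(D, P) = 0*D = 0)
O = 471/257 (O = (1558 - 145)/(2454 - 1683) = 1413/771 = 1413*(1/771) = 471/257 ≈ 1.8327)
p(58, -1) + O = 0 + 471/257 = 471/257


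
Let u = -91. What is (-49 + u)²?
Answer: 19600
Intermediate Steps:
(-49 + u)² = (-49 - 91)² = (-140)² = 19600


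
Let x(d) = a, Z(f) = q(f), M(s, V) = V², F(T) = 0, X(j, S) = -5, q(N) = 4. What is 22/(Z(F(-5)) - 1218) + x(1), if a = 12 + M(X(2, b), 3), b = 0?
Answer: 12736/607 ≈ 20.982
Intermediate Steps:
Z(f) = 4
a = 21 (a = 12 + 3² = 12 + 9 = 21)
x(d) = 21
22/(Z(F(-5)) - 1218) + x(1) = 22/(4 - 1218) + 21 = 22/(-1214) + 21 = -1/1214*22 + 21 = -11/607 + 21 = 12736/607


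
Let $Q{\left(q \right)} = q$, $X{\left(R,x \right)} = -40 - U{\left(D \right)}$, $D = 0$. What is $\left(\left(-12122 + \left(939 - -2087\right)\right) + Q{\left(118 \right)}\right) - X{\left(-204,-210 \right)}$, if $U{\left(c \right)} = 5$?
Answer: $-8933$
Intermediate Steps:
$X{\left(R,x \right)} = -45$ ($X{\left(R,x \right)} = -40 - 5 = -45$)
$\left(\left(-12122 + \left(939 - -2087\right)\right) + Q{\left(118 \right)}\right) - X{\left(-204,-210 \right)} = \left(\left(-12122 + \left(939 - -2087\right)\right) + 118\right) - -45 = \left(\left(-12122 + \left(939 + 2087\right)\right) + 118\right) + 45 = \left(\left(-12122 + 3026\right) + 118\right) + 45 = \left(-9096 + 118\right) + 45 = -8978 + 45 = -8933$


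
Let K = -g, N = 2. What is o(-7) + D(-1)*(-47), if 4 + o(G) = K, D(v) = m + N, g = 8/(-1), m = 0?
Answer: -90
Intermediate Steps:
g = -8 (g = 8*(-1) = -8)
K = 8 (K = -1*(-8) = 8)
D(v) = 2 (D(v) = 0 + 2 = 2)
o(G) = 4 (o(G) = -4 + 8 = 4)
o(-7) + D(-1)*(-47) = 4 + 2*(-47) = 4 - 94 = -90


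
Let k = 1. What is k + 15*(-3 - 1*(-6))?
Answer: 46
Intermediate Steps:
k + 15*(-3 - 1*(-6)) = 1 + 15*(-3 - 1*(-6)) = 1 + 15*(-3 + 6) = 1 + 15*3 = 1 + 45 = 46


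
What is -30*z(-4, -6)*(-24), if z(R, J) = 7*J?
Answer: -30240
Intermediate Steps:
-30*z(-4, -6)*(-24) = -210*(-6)*(-24) = -30*(-42)*(-24) = 1260*(-24) = -30240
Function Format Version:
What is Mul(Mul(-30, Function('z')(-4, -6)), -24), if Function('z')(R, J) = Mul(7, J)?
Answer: -30240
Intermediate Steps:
Mul(Mul(-30, Function('z')(-4, -6)), -24) = Mul(Mul(-30, Mul(7, -6)), -24) = Mul(Mul(-30, -42), -24) = Mul(1260, -24) = -30240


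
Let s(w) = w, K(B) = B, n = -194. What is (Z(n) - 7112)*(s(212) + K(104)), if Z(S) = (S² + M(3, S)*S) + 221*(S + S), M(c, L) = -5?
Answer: -17144264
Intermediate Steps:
Z(S) = S² + 437*S (Z(S) = (S² - 5*S) + 221*(S + S) = (S² - 5*S) + 221*(2*S) = (S² - 5*S) + 442*S = S² + 437*S)
(Z(n) - 7112)*(s(212) + K(104)) = (-194*(437 - 194) - 7112)*(212 + 104) = (-194*243 - 7112)*316 = (-47142 - 7112)*316 = -54254*316 = -17144264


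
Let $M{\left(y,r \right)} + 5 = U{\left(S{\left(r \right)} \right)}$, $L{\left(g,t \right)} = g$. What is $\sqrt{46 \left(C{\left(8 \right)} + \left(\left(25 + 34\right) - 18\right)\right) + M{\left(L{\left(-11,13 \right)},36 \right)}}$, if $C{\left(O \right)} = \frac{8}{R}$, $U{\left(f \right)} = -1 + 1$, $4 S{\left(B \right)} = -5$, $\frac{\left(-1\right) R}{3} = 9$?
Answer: $\frac{\sqrt{151257}}{9} \approx 43.213$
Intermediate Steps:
$R = -27$ ($R = \left(-3\right) 9 = -27$)
$S{\left(B \right)} = - \frac{5}{4}$ ($S{\left(B \right)} = \frac{1}{4} \left(-5\right) = - \frac{5}{4}$)
$U{\left(f \right)} = 0$
$C{\left(O \right)} = - \frac{8}{27}$ ($C{\left(O \right)} = \frac{8}{-27} = 8 \left(- \frac{1}{27}\right) = - \frac{8}{27}$)
$M{\left(y,r \right)} = -5$ ($M{\left(y,r \right)} = -5 + 0 = -5$)
$\sqrt{46 \left(C{\left(8 \right)} + \left(\left(25 + 34\right) - 18\right)\right) + M{\left(L{\left(-11,13 \right)},36 \right)}} = \sqrt{46 \left(- \frac{8}{27} + \left(\left(25 + 34\right) - 18\right)\right) - 5} = \sqrt{46 \left(- \frac{8}{27} + \left(59 - 18\right)\right) - 5} = \sqrt{46 \left(- \frac{8}{27} + 41\right) - 5} = \sqrt{46 \cdot \frac{1099}{27} - 5} = \sqrt{\frac{50554}{27} - 5} = \sqrt{\frac{50419}{27}} = \frac{\sqrt{151257}}{9}$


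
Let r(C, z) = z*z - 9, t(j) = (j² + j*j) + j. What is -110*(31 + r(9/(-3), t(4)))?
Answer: -144980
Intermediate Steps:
t(j) = j + 2*j² (t(j) = (j² + j²) + j = 2*j² + j = j + 2*j²)
r(C, z) = -9 + z² (r(C, z) = z² - 9 = -9 + z²)
-110*(31 + r(9/(-3), t(4))) = -110*(31 + (-9 + (4*(1 + 2*4))²)) = -110*(31 + (-9 + (4*(1 + 8))²)) = -110*(31 + (-9 + (4*9)²)) = -110*(31 + (-9 + 36²)) = -110*(31 + (-9 + 1296)) = -110*(31 + 1287) = -110*1318 = -144980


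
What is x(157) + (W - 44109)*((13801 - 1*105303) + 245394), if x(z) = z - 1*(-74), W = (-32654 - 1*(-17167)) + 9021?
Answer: -7783087669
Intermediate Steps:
W = -6466 (W = (-32654 + 17167) + 9021 = -15487 + 9021 = -6466)
x(z) = 74 + z (x(z) = z + 74 = 74 + z)
x(157) + (W - 44109)*((13801 - 1*105303) + 245394) = (74 + 157) + (-6466 - 44109)*((13801 - 1*105303) + 245394) = 231 - 50575*((13801 - 105303) + 245394) = 231 - 50575*(-91502 + 245394) = 231 - 50575*153892 = 231 - 7783087900 = -7783087669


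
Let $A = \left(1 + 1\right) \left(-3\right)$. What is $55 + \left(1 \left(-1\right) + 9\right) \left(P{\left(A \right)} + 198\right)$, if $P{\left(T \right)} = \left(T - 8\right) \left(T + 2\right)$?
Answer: $2087$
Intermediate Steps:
$A = -6$ ($A = 2 \left(-3\right) = -6$)
$P{\left(T \right)} = \left(-8 + T\right) \left(2 + T\right)$
$55 + \left(1 \left(-1\right) + 9\right) \left(P{\left(A \right)} + 198\right) = 55 + \left(1 \left(-1\right) + 9\right) \left(\left(-16 + \left(-6\right)^{2} - -36\right) + 198\right) = 55 + \left(-1 + 9\right) \left(\left(-16 + 36 + 36\right) + 198\right) = 55 + 8 \left(56 + 198\right) = 55 + 8 \cdot 254 = 55 + 2032 = 2087$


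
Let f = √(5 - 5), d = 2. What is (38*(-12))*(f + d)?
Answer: -912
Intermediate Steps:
f = 0 (f = √0 = 0)
(38*(-12))*(f + d) = (38*(-12))*(0 + 2) = -456*2 = -912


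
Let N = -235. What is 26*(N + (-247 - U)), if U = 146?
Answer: -16328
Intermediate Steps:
26*(N + (-247 - U)) = 26*(-235 + (-247 - 1*146)) = 26*(-235 + (-247 - 146)) = 26*(-235 - 393) = 26*(-628) = -16328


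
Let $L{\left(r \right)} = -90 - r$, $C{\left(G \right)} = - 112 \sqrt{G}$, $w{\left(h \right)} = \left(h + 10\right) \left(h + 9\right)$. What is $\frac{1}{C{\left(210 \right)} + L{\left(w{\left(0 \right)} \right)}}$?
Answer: $\frac{3}{43364} - \frac{7 \sqrt{210}}{162615} \approx -0.00055462$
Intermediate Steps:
$w{\left(h \right)} = \left(9 + h\right) \left(10 + h\right)$ ($w{\left(h \right)} = \left(10 + h\right) \left(9 + h\right) = \left(9 + h\right) \left(10 + h\right)$)
$\frac{1}{C{\left(210 \right)} + L{\left(w{\left(0 \right)} \right)}} = \frac{1}{- 112 \sqrt{210} - \left(180 + 0\right)} = \frac{1}{- 112 \sqrt{210} - 180} = \frac{1}{-180 - 112 \sqrt{210}}$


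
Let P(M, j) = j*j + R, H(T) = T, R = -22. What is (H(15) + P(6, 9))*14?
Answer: 1036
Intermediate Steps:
P(M, j) = -22 + j**2 (P(M, j) = j*j - 22 = j**2 - 22 = -22 + j**2)
(H(15) + P(6, 9))*14 = (15 + (-22 + 9**2))*14 = (15 + (-22 + 81))*14 = (15 + 59)*14 = 74*14 = 1036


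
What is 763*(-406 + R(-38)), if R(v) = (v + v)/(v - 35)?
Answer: -22555806/73 ≈ -3.0898e+5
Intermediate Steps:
R(v) = 2*v/(-35 + v) (R(v) = (2*v)/(-35 + v) = 2*v/(-35 + v))
763*(-406 + R(-38)) = 763*(-406 + 2*(-38)/(-35 - 38)) = 763*(-406 + 2*(-38)/(-73)) = 763*(-406 + 2*(-38)*(-1/73)) = 763*(-406 + 76/73) = 763*(-29562/73) = -22555806/73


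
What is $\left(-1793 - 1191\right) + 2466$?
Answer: $-518$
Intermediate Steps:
$\left(-1793 - 1191\right) + 2466 = -2984 + 2466 = -518$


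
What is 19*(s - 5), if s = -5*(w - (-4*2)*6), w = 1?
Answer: -4750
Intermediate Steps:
s = -245 (s = -5*(1 - (-4*2)*6) = -5*(1 - (-8)*6) = -5*(1 - 1*(-48)) = -5*(1 + 48) = -5*49 = -245)
19*(s - 5) = 19*(-245 - 5) = 19*(-250) = -4750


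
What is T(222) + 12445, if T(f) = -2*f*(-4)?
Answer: 14221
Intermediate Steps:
T(f) = 8*f
T(222) + 12445 = 8*222 + 12445 = 1776 + 12445 = 14221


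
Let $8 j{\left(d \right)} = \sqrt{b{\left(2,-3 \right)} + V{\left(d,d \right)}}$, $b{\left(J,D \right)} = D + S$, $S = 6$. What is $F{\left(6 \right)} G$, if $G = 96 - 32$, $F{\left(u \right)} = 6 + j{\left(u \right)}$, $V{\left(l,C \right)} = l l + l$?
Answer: $384 + 24 \sqrt{5} \approx 437.67$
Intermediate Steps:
$b{\left(J,D \right)} = 6 + D$ ($b{\left(J,D \right)} = D + 6 = 6 + D$)
$V{\left(l,C \right)} = l + l^{2}$ ($V{\left(l,C \right)} = l^{2} + l = l + l^{2}$)
$j{\left(d \right)} = \frac{\sqrt{3 + d \left(1 + d\right)}}{8}$ ($j{\left(d \right)} = \frac{\sqrt{\left(6 - 3\right) + d \left(1 + d\right)}}{8} = \frac{\sqrt{3 + d \left(1 + d\right)}}{8}$)
$F{\left(u \right)} = 6 + \frac{\sqrt{3 + u \left(1 + u\right)}}{8}$
$G = 64$
$F{\left(6 \right)} G = \left(6 + \frac{\sqrt{3 + 6 \left(1 + 6\right)}}{8}\right) 64 = \left(6 + \frac{\sqrt{3 + 6 \cdot 7}}{8}\right) 64 = \left(6 + \frac{\sqrt{3 + 42}}{8}\right) 64 = \left(6 + \frac{\sqrt{45}}{8}\right) 64 = \left(6 + \frac{3 \sqrt{5}}{8}\right) 64 = 384 + 24 \sqrt{5}$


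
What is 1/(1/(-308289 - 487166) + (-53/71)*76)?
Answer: -56477305/3204092811 ≈ -0.017627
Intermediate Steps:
1/(1/(-308289 - 487166) + (-53/71)*76) = 1/(1/(-795455) + ((1/71)*(-53))*76) = 1/(-1/795455 - 53/71*76) = 1/(-1/795455 - 4028/71) = 1/(-3204092811/56477305) = -56477305/3204092811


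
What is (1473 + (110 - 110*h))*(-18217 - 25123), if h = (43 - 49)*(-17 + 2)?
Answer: 360458780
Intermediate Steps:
h = 90 (h = -6*(-15) = 90)
(1473 + (110 - 110*h))*(-18217 - 25123) = (1473 + (110 - 110*90))*(-18217 - 25123) = (1473 + (110 - 9900))*(-43340) = (1473 - 9790)*(-43340) = -8317*(-43340) = 360458780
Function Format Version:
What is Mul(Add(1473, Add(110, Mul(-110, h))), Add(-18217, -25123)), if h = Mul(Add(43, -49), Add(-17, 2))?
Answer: 360458780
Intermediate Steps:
h = 90 (h = Mul(-6, -15) = 90)
Mul(Add(1473, Add(110, Mul(-110, h))), Add(-18217, -25123)) = Mul(Add(1473, Add(110, Mul(-110, 90))), Add(-18217, -25123)) = Mul(Add(1473, Add(110, -9900)), -43340) = Mul(Add(1473, -9790), -43340) = Mul(-8317, -43340) = 360458780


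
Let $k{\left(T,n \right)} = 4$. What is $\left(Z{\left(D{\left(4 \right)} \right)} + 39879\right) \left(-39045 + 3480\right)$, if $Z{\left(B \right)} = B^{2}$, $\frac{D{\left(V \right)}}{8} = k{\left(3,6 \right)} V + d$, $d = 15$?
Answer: $-3605686395$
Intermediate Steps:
$D{\left(V \right)} = 120 + 32 V$ ($D{\left(V \right)} = 8 \left(4 V + 15\right) = 8 \left(15 + 4 V\right) = 120 + 32 V$)
$\left(Z{\left(D{\left(4 \right)} \right)} + 39879\right) \left(-39045 + 3480\right) = \left(\left(120 + 32 \cdot 4\right)^{2} + 39879\right) \left(-39045 + 3480\right) = \left(\left(120 + 128\right)^{2} + 39879\right) \left(-35565\right) = \left(248^{2} + 39879\right) \left(-35565\right) = \left(61504 + 39879\right) \left(-35565\right) = 101383 \left(-35565\right) = -3605686395$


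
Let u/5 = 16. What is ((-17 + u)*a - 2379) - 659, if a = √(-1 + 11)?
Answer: -3038 + 63*√10 ≈ -2838.8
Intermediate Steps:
u = 80 (u = 5*16 = 80)
a = √10 ≈ 3.1623
((-17 + u)*a - 2379) - 659 = ((-17 + 80)*√10 - 2379) - 659 = (63*√10 - 2379) - 659 = (-2379 + 63*√10) - 659 = -3038 + 63*√10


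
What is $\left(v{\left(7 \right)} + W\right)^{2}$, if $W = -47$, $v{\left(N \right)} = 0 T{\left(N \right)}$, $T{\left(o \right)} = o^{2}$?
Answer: $2209$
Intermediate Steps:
$v{\left(N \right)} = 0$ ($v{\left(N \right)} = 0 N^{2} = 0$)
$\left(v{\left(7 \right)} + W\right)^{2} = \left(0 - 47\right)^{2} = \left(-47\right)^{2} = 2209$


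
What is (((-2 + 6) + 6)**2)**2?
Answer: 10000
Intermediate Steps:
(((-2 + 6) + 6)**2)**2 = ((4 + 6)**2)**2 = (10**2)**2 = 100**2 = 10000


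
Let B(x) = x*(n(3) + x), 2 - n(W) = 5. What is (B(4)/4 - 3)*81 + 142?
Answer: -20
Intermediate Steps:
n(W) = -3 (n(W) = 2 - 1*5 = 2 - 5 = -3)
B(x) = x*(-3 + x)
(B(4)/4 - 3)*81 + 142 = ((4*(-3 + 4))/4 - 3)*81 + 142 = ((4*1)*(¼) - 3)*81 + 142 = (4*(¼) - 3)*81 + 142 = (1 - 3)*81 + 142 = -2*81 + 142 = -162 + 142 = -20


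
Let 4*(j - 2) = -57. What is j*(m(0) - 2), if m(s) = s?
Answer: 49/2 ≈ 24.500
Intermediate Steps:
j = -49/4 (j = 2 + (1/4)*(-57) = 2 - 57/4 = -49/4 ≈ -12.250)
j*(m(0) - 2) = -49*(0 - 2)/4 = -49/4*(-2) = 49/2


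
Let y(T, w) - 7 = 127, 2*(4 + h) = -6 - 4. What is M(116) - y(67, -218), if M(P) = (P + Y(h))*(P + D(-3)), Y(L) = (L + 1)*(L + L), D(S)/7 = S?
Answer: 24566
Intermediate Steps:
D(S) = 7*S
h = -9 (h = -4 + (-6 - 4)/2 = -4 + (½)*(-10) = -4 - 5 = -9)
y(T, w) = 134 (y(T, w) = 7 + 127 = 134)
Y(L) = 2*L*(1 + L) (Y(L) = (1 + L)*(2*L) = 2*L*(1 + L))
M(P) = (-21 + P)*(144 + P) (M(P) = (P + 2*(-9)*(1 - 9))*(P + 7*(-3)) = (P + 2*(-9)*(-8))*(P - 21) = (P + 144)*(-21 + P) = (144 + P)*(-21 + P) = (-21 + P)*(144 + P))
M(116) - y(67, -218) = (-3024 + 116² + 123*116) - 1*134 = (-3024 + 13456 + 14268) - 134 = 24700 - 134 = 24566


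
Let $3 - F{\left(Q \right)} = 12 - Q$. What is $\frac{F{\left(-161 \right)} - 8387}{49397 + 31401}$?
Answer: $- \frac{8557}{80798} \approx -0.10591$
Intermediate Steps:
$F{\left(Q \right)} = -9 + Q$ ($F{\left(Q \right)} = 3 - \left(12 - Q\right) = 3 + \left(-12 + Q\right) = -9 + Q$)
$\frac{F{\left(-161 \right)} - 8387}{49397 + 31401} = \frac{\left(-9 - 161\right) - 8387}{49397 + 31401} = \frac{-170 - 8387}{80798} = \left(-8557\right) \frac{1}{80798} = - \frac{8557}{80798}$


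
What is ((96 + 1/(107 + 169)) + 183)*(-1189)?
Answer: -91558945/276 ≈ -3.3174e+5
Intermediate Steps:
((96 + 1/(107 + 169)) + 183)*(-1189) = ((96 + 1/276) + 183)*(-1189) = (26497/276 + 183)*(-1189) = (77005/276)*(-1189) = -91558945/276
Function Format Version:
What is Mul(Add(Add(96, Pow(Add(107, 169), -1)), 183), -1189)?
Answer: Rational(-91558945, 276) ≈ -3.3174e+5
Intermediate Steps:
Mul(Add(Add(96, Pow(Add(107, 169), -1)), 183), -1189) = Mul(Add(Add(96, Pow(276, -1)), 183), -1189) = Mul(Add(Add(96, Rational(1, 276)), 183), -1189) = Mul(Add(Rational(26497, 276), 183), -1189) = Mul(Rational(77005, 276), -1189) = Rational(-91558945, 276)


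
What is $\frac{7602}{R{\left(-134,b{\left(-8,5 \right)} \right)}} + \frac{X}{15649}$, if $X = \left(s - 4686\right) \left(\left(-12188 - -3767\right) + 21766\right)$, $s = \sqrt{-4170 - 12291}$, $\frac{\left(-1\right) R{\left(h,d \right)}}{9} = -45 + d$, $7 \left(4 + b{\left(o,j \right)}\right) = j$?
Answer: $- \frac{31566286709}{7934043} + \frac{40035 i \sqrt{1829}}{15649} \approx -3978.6 + 109.41 i$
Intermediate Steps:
$b{\left(o,j \right)} = -4 + \frac{j}{7}$
$R{\left(h,d \right)} = 405 - 9 d$ ($R{\left(h,d \right)} = - 9 \left(-45 + d\right) = 405 - 9 d$)
$s = 3 i \sqrt{1829}$ ($s = \sqrt{-16461} = 3 i \sqrt{1829} \approx 128.3 i$)
$X = -62534670 + 40035 i \sqrt{1829}$ ($X = \left(3 i \sqrt{1829} - 4686\right) \left(\left(-12188 - -3767\right) + 21766\right) = \left(-4686 + 3 i \sqrt{1829}\right) \left(\left(-12188 + 3767\right) + 21766\right) = \left(-4686 + 3 i \sqrt{1829}\right) \left(-8421 + 21766\right) = \left(-4686 + 3 i \sqrt{1829}\right) 13345 = -62534670 + 40035 i \sqrt{1829} \approx -6.2535 \cdot 10^{7} + 1.7122 \cdot 10^{6} i$)
$\frac{7602}{R{\left(-134,b{\left(-8,5 \right)} \right)}} + \frac{X}{15649} = \frac{7602}{405 - 9 \left(-4 + \frac{1}{7} \cdot 5\right)} + \frac{-62534670 + 40035 i \sqrt{1829}}{15649} = \frac{7602}{405 - 9 \left(-4 + \frac{5}{7}\right)} + \left(-62534670 + 40035 i \sqrt{1829}\right) \frac{1}{15649} = \frac{7602}{405 - - \frac{207}{7}} - \left(\frac{62534670}{15649} - \frac{40035 i \sqrt{1829}}{15649}\right) = \frac{7602}{405 + \frac{207}{7}} - \left(\frac{62534670}{15649} - \frac{40035 i \sqrt{1829}}{15649}\right) = \frac{7602}{\frac{3042}{7}} - \left(\frac{62534670}{15649} - \frac{40035 i \sqrt{1829}}{15649}\right) = 7602 \cdot \frac{7}{3042} - \left(\frac{62534670}{15649} - \frac{40035 i \sqrt{1829}}{15649}\right) = \frac{8869}{507} - \left(\frac{62534670}{15649} - \frac{40035 i \sqrt{1829}}{15649}\right) = - \frac{31566286709}{7934043} + \frac{40035 i \sqrt{1829}}{15649}$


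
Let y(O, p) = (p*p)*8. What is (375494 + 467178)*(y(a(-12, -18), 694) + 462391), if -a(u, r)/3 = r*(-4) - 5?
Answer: 3636533319888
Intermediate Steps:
a(u, r) = 15 + 12*r (a(u, r) = -3*(r*(-4) - 5) = -3*(-4*r - 5) = -3*(-5 - 4*r) = 15 + 12*r)
y(O, p) = 8*p² (y(O, p) = p²*8 = 8*p²)
(375494 + 467178)*(y(a(-12, -18), 694) + 462391) = (375494 + 467178)*(8*694² + 462391) = 842672*(8*481636 + 462391) = 842672*(3853088 + 462391) = 842672*4315479 = 3636533319888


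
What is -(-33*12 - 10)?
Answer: 406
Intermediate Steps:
-(-33*12 - 10) = -(-396 - 10) = -1*(-406) = 406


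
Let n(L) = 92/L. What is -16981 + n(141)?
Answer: -2394229/141 ≈ -16980.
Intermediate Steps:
-16981 + n(141) = -16981 + 92/141 = -2394229/141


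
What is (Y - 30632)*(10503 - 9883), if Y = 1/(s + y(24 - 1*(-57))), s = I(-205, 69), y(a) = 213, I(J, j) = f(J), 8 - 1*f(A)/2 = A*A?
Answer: -1591915021260/83821 ≈ -1.8992e+7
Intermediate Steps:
f(A) = 16 - 2*A² (f(A) = 16 - 2*A*A = 16 - 2*A²)
I(J, j) = 16 - 2*J²
s = -84034 (s = 16 - 2*(-205)² = 16 - 2*42025 = 16 - 84050 = -84034)
Y = -1/83821 (Y = 1/(-84034 + 213) = 1/(-83821) = -1/83821 ≈ -1.1930e-5)
(Y - 30632)*(10503 - 9883) = (-1/83821 - 30632)*(10503 - 9883) = -2567604873/83821*620 = -1591915021260/83821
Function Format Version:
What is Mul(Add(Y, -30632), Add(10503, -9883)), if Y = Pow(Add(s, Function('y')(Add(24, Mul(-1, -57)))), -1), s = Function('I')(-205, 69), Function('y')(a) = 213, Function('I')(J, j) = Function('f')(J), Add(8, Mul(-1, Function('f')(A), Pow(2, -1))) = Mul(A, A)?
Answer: Rational(-1591915021260, 83821) ≈ -1.8992e+7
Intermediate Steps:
Function('f')(A) = Add(16, Mul(-2, Pow(A, 2))) (Function('f')(A) = Add(16, Mul(-2, Mul(A, A))) = Add(16, Mul(-2, Pow(A, 2))))
Function('I')(J, j) = Add(16, Mul(-2, Pow(J, 2)))
s = -84034 (s = Add(16, Mul(-2, Pow(-205, 2))) = Add(16, Mul(-2, 42025)) = Add(16, -84050) = -84034)
Y = Rational(-1, 83821) (Y = Pow(Add(-84034, 213), -1) = Pow(-83821, -1) = Rational(-1, 83821) ≈ -1.1930e-5)
Mul(Add(Y, -30632), Add(10503, -9883)) = Mul(Add(Rational(-1, 83821), -30632), Add(10503, -9883)) = Mul(Rational(-2567604873, 83821), 620) = Rational(-1591915021260, 83821)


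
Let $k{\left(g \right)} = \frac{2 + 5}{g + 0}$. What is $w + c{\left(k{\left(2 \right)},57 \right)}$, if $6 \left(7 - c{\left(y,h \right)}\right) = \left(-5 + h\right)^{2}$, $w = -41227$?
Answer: $- \frac{125012}{3} \approx -41671.0$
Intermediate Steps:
$k{\left(g \right)} = \frac{7}{g}$
$c{\left(y,h \right)} = 7 - \frac{\left(-5 + h\right)^{2}}{6}$
$w + c{\left(k{\left(2 \right)},57 \right)} = -41227 + \left(7 - \frac{\left(-5 + 57\right)^{2}}{6}\right) = -41227 + \left(7 - \frac{52^{2}}{6}\right) = -41227 + \left(7 - \frac{1352}{3}\right) = -41227 - \frac{1331}{3} = - \frac{125012}{3}$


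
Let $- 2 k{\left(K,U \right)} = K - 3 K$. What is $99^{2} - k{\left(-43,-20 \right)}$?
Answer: $9844$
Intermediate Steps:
$k{\left(K,U \right)} = K$ ($k{\left(K,U \right)} = - \frac{K - 3 K}{2} = - \frac{\left(-2\right) K}{2} = K$)
$99^{2} - k{\left(-43,-20 \right)} = 99^{2} - -43 = 9801 + 43 = 9844$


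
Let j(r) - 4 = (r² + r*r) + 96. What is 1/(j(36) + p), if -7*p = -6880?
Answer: 7/25724 ≈ 0.00027212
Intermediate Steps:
p = 6880/7 (p = -⅐*(-6880) = 6880/7 ≈ 982.86)
j(r) = 100 + 2*r² (j(r) = 4 + ((r² + r*r) + 96) = 4 + ((r² + r²) + 96) = 4 + (2*r² + 96) = 4 + (96 + 2*r²) = 100 + 2*r²)
1/(j(36) + p) = 1/((100 + 2*36²) + 6880/7) = 1/((100 + 2*1296) + 6880/7) = 1/((100 + 2592) + 6880/7) = 1/(2692 + 6880/7) = 1/(25724/7) = 7/25724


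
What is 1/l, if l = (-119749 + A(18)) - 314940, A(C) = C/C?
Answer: -1/434688 ≈ -2.3005e-6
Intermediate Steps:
A(C) = 1
l = -434688 (l = (-119749 + 1) - 314940 = -119748 - 314940 = -434688)
1/l = 1/(-434688) = -1/434688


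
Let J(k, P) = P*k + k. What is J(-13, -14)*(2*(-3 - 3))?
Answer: -2028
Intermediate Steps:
J(k, P) = k + P*k
J(-13, -14)*(2*(-3 - 3)) = (-13*(1 - 14))*(2*(-3 - 3)) = (-13*(-13))*(2*(-6)) = 169*(-12) = -2028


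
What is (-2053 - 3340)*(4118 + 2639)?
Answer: -36440501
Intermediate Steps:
(-2053 - 3340)*(4118 + 2639) = -5393*6757 = -36440501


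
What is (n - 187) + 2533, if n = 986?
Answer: 3332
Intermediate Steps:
(n - 187) + 2533 = (986 - 187) + 2533 = 799 + 2533 = 3332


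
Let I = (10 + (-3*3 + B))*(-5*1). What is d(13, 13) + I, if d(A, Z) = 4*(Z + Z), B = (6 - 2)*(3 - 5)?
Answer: 139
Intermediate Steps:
B = -8 (B = 4*(-2) = -8)
d(A, Z) = 8*Z (d(A, Z) = 4*(2*Z) = 8*Z)
I = 35 (I = (10 + (-3*3 - 8))*(-5*1) = (10 + (-9 - 8))*(-5) = (10 - 17)*(-5) = -7*(-5) = 35)
d(13, 13) + I = 8*13 + 35 = 104 + 35 = 139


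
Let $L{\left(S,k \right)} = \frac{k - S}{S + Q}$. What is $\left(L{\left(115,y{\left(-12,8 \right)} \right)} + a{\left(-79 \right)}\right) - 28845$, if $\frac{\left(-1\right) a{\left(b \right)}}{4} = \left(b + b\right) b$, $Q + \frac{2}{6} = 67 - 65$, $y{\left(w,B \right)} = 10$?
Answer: $- \frac{787739}{10} \approx -78774.0$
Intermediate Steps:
$Q = \frac{5}{3}$ ($Q = - \frac{1}{3} + \left(67 - 65\right) = - \frac{1}{3} + 2 = \frac{5}{3} \approx 1.6667$)
$a{\left(b \right)} = - 8 b^{2}$ ($a{\left(b \right)} = - 4 \left(b + b\right) b = - 4 \cdot 2 b b = - 4 \cdot 2 b^{2} = - 8 b^{2}$)
$L{\left(S,k \right)} = \frac{k - S}{\frac{5}{3} + S}$ ($L{\left(S,k \right)} = \frac{k - S}{S + \frac{5}{3}} = \frac{k - S}{\frac{5}{3} + S}$)
$\left(L{\left(115,y{\left(-12,8 \right)} \right)} + a{\left(-79 \right)}\right) - 28845 = \left(\frac{3 \left(10 - 115\right)}{5 + 3 \cdot 115} - 8 \left(-79\right)^{2}\right) - 28845 = \left(\frac{3 \left(10 - 115\right)}{5 + 345} - 49928\right) - 28845 = \left(3 \cdot \frac{1}{350} \left(-105\right) - 49928\right) - 28845 = \left(- \frac{9}{10} - 49928\right) - 28845 = - \frac{499289}{10} - 28845 = - \frac{787739}{10}$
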